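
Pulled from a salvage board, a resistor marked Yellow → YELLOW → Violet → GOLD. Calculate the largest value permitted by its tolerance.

Yellow → 4 (first significant figure)
Yellow → 4 (second significant figure)
Violet → ×10^7 multiplier
Gold → ±5% tolerance
44 × 10000000 = 440000000 Ω
Largest = 440000000 × (1 + 5/100) = 462000000 Ω.

462000000 Ω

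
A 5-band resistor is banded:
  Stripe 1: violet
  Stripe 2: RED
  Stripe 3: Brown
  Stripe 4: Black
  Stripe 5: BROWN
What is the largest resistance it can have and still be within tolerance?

Violet → 7 (first significant figure)
Red → 2 (second significant figure)
Brown → 1 (third significant figure)
Black → ×1 multiplier
Brown → ±1% tolerance
721 × 1 = 721 Ω
Largest = 721 × (1 + 1/100) = 728.21 Ω.

728.21 Ω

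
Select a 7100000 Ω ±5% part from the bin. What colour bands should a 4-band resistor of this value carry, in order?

7100000 Ω = 71 × 10^5.
7 → violet
1 → brown
Multiplier 10^5 → green.
±5% tolerance → gold.

violet, brown, green, gold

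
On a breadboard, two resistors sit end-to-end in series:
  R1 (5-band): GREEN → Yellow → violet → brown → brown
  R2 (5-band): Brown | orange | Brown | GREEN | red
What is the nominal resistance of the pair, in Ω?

13105470 Ω

R1: green, yellow, violet → 547; brown ×10 → 5470 Ω.
R2: brown, orange, brown → 131; green ×10^5 → 13100000 Ω.
Series: 5470 + 13100000 = 13105470 Ω.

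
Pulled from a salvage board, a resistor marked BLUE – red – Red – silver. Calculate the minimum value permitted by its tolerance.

5580 Ω

Blue → 6 (first significant figure)
Red → 2 (second significant figure)
Red → ×10^2 multiplier
Silver → ±10% tolerance
62 × 100 = 6200 Ω
Minimum = 6200 × (1 − 10/100) = 5580 Ω.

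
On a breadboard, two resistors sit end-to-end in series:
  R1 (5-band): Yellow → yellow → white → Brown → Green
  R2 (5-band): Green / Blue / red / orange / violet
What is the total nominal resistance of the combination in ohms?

566490 Ω

R1: yellow, yellow, white → 449; brown ×10 → 4490 Ω.
R2: green, blue, red → 562; orange ×10^3 → 562000 Ω.
Series: 4490 + 562000 = 566490 Ω.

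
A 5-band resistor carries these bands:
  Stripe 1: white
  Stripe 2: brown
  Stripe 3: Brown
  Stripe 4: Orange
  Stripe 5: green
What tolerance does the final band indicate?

The last band, green, is the tolerance band.
Green corresponds to ±0.5%.

±0.5%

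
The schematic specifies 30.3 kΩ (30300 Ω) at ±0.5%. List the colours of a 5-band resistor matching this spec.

30300 Ω = 303 × 10^2.
3 → orange
0 → black
3 → orange
Multiplier 10^2 → red.
±0.5% tolerance → green.

orange, black, orange, red, green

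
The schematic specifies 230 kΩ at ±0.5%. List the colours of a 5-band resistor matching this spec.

red, orange, black, orange, green

230000 Ω = 230 × 10^3.
2 → red
3 → orange
0 → black
Multiplier 10^3 → orange.
±0.5% tolerance → green.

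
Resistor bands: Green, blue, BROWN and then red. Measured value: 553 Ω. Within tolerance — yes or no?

Green → 5 (first significant figure)
Blue → 6 (second significant figure)
Brown → ×10 multiplier
Red → ±2% tolerance
56 × 10 = 560 Ω
Allowed range: 548.8 Ω to 571.2 Ω.
553 Ω lies inside that range.

yes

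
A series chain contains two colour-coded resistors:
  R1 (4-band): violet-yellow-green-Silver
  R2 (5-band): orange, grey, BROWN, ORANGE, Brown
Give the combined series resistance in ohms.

R1: violet, yellow → 74; green ×10^5 → 7400000 Ω.
R2: orange, grey, brown → 381; orange ×10^3 → 381000 Ω.
Series: 7400000 + 381000 = 7781000 Ω.

7781000 Ω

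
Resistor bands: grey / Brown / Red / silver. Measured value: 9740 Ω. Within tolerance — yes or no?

no

Grey → 8 (first significant figure)
Brown → 1 (second significant figure)
Red → ×10^2 multiplier
Silver → ±10% tolerance
81 × 100 = 8100 Ω
Allowed range: 7290 Ω to 8910 Ω.
9740 Ω lies outside that range.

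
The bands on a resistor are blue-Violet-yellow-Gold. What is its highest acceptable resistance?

703500 Ω

Blue → 6 (first significant figure)
Violet → 7 (second significant figure)
Yellow → ×10^4 multiplier
Gold → ±5% tolerance
67 × 10000 = 670000 Ω
Highest = 670000 × (1 + 5/100) = 703500 Ω.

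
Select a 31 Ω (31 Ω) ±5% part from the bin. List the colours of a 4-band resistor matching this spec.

orange, brown, black, gold

31 Ω = 31 × 10^0.
3 → orange
1 → brown
Multiplier 10^0 → black.
±5% tolerance → gold.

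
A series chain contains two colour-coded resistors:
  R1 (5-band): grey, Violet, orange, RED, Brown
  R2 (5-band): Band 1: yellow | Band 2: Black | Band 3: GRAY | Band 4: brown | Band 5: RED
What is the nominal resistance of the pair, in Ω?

R1: grey, violet, orange → 873; red ×10^2 → 87300 Ω.
R2: yellow, black, grey → 408; brown ×10 → 4080 Ω.
Series: 87300 + 4080 = 91380 Ω.

91380 Ω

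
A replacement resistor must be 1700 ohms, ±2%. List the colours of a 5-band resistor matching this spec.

brown, violet, black, brown, red

1700 Ω = 170 × 10^1.
1 → brown
7 → violet
0 → black
Multiplier 10^1 → brown.
±2% tolerance → red.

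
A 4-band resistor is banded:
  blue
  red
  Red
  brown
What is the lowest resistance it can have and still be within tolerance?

Blue → 6 (first significant figure)
Red → 2 (second significant figure)
Red → ×10^2 multiplier
Brown → ±1% tolerance
62 × 100 = 6200 Ω
Lowest = 6200 × (1 − 1/100) = 6138 Ω.

6138 Ω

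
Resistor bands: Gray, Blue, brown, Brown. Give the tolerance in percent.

±1%

The last band, brown, is the tolerance band.
Brown corresponds to ±1%.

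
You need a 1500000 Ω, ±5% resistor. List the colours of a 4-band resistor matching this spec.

brown, green, green, gold

1500000 Ω = 15 × 10^5.
1 → brown
5 → green
Multiplier 10^5 → green.
±5% tolerance → gold.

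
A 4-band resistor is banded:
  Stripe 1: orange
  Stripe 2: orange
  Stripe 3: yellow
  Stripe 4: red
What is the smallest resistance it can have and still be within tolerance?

Orange → 3 (first significant figure)
Orange → 3 (second significant figure)
Yellow → ×10^4 multiplier
Red → ±2% tolerance
33 × 10000 = 330000 Ω
Smallest = 330000 × (1 − 2/100) = 323400 Ω.

323400 Ω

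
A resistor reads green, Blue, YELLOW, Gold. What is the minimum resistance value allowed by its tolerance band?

Green → 5 (first significant figure)
Blue → 6 (second significant figure)
Yellow → ×10^4 multiplier
Gold → ±5% tolerance
56 × 10000 = 560000 Ω
Minimum = 560000 × (1 − 5/100) = 532000 Ω.

532000 Ω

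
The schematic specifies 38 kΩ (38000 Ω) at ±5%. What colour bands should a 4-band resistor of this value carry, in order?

38000 Ω = 38 × 10^3.
3 → orange
8 → grey
Multiplier 10^3 → orange.
±5% tolerance → gold.

orange, grey, orange, gold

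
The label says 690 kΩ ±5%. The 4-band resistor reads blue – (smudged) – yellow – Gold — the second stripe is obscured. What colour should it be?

690000 Ω = 69 × 10^4.
The second band gives digit 9 of the significand, and 9 is white.

white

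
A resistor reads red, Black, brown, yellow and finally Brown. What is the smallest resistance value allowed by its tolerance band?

Red → 2 (first significant figure)
Black → 0 (second significant figure)
Brown → 1 (third significant figure)
Yellow → ×10^4 multiplier
Brown → ±1% tolerance
201 × 10000 = 2010000 Ω
Smallest = 2010000 × (1 − 1/100) = 1989900 Ω.

1989900 Ω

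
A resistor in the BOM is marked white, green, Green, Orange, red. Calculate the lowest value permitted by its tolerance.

White → 9 (first significant figure)
Green → 5 (second significant figure)
Green → 5 (third significant figure)
Orange → ×10^3 multiplier
Red → ±2% tolerance
955 × 1000 = 955000 Ω
Lowest = 955000 × (1 − 2/100) = 935900 Ω.

935900 Ω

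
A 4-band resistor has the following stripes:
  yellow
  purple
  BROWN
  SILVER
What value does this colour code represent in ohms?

Yellow → 4 (first significant figure)
Violet → 7 (second significant figure)
Brown → ×10 multiplier
47 × 10 = 470 Ω

470 Ω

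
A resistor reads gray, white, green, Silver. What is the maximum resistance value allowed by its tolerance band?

Grey → 8 (first significant figure)
White → 9 (second significant figure)
Green → ×10^5 multiplier
Silver → ±10% tolerance
89 × 100000 = 8900000 Ω
Maximum = 8900000 × (1 + 10/100) = 9790000 Ω.

9790000 Ω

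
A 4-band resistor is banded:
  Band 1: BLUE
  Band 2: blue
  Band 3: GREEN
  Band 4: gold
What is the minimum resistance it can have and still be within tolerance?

6270000 Ω

Blue → 6 (first significant figure)
Blue → 6 (second significant figure)
Green → ×10^5 multiplier
Gold → ±5% tolerance
66 × 100000 = 6600000 Ω
Minimum = 6600000 × (1 − 5/100) = 6270000 Ω.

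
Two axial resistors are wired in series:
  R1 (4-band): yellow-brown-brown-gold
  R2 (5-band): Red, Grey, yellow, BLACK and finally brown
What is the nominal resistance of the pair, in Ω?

694 Ω

R1: yellow, brown → 41; brown ×10 → 410 Ω.
R2: red, grey, yellow → 284; black ×1 → 284 Ω.
Series: 410 + 284 = 694 Ω.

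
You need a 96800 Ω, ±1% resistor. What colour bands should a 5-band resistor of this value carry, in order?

white, blue, grey, red, brown

96800 Ω = 968 × 10^2.
9 → white
6 → blue
8 → grey
Multiplier 10^2 → red.
±1% tolerance → brown.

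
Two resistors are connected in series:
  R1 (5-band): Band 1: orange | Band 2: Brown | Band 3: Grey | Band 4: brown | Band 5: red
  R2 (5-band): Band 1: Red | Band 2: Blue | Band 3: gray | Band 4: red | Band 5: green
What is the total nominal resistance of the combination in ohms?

R1: orange, brown, grey → 318; brown ×10 → 3180 Ω.
R2: red, blue, grey → 268; red ×10^2 → 26800 Ω.
Series: 3180 + 26800 = 29980 Ω.

29980 Ω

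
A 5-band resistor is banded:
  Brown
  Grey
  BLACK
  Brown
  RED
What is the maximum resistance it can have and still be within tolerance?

Brown → 1 (first significant figure)
Grey → 8 (second significant figure)
Black → 0 (third significant figure)
Brown → ×10 multiplier
Red → ±2% tolerance
180 × 10 = 1800 Ω
Maximum = 1800 × (1 + 2/100) = 1836 Ω.

1836 Ω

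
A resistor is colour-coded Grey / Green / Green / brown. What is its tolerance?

±1%

The last band, brown, is the tolerance band.
Brown corresponds to ±1%.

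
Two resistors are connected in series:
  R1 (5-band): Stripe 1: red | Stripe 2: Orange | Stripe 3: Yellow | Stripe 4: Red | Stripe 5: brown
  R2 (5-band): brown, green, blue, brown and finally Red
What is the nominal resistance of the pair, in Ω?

R1: red, orange, yellow → 234; red ×10^2 → 23400 Ω.
R2: brown, green, blue → 156; brown ×10 → 1560 Ω.
Series: 23400 + 1560 = 24960 Ω.

24960 Ω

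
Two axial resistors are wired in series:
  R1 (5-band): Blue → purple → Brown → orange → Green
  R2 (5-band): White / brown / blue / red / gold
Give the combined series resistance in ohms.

R1: blue, violet, brown → 671; orange ×10^3 → 671000 Ω.
R2: white, brown, blue → 916; red ×10^2 → 91600 Ω.
Series: 671000 + 91600 = 762600 Ω.

762600 Ω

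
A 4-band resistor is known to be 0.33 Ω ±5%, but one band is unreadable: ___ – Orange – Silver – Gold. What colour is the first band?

orange

0.33 Ω = 33 × 10^-2.
The first band gives digit 3 of the significand, and 3 is orange.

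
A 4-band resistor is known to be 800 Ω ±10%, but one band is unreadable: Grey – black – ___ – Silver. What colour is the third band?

800 Ω = 80 × 10^1.
The third band is the multiplier, 10^1, which is brown.

brown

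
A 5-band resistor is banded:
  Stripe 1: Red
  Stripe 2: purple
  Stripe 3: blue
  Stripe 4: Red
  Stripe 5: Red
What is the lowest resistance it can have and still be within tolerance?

Red → 2 (first significant figure)
Violet → 7 (second significant figure)
Blue → 6 (third significant figure)
Red → ×10^2 multiplier
Red → ±2% tolerance
276 × 100 = 27600 Ω
Lowest = 27600 × (1 − 2/100) = 27048 Ω.

27048 Ω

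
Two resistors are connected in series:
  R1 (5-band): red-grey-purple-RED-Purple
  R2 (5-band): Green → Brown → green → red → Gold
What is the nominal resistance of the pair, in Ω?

80200 Ω

R1: red, grey, violet → 287; red ×10^2 → 28700 Ω.
R2: green, brown, green → 515; red ×10^2 → 51500 Ω.
Series: 28700 + 51500 = 80200 Ω.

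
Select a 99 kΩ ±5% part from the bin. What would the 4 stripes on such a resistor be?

99000 Ω = 99 × 10^3.
9 → white
9 → white
Multiplier 10^3 → orange.
±5% tolerance → gold.

white, white, orange, gold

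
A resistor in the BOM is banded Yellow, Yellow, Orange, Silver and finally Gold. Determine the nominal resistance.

4.43 Ω

Yellow → 4 (first significant figure)
Yellow → 4 (second significant figure)
Orange → 3 (third significant figure)
Silver → ×0.01 multiplier
443 × 0.01 = 4.43 Ω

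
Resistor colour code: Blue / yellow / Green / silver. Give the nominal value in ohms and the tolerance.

Blue → 6 (first significant figure)
Yellow → 4 (second significant figure)
Green → ×10^5 multiplier
Silver → ±10% tolerance
64 × 100000 = 6400000 Ω

6400000 Ω ±10%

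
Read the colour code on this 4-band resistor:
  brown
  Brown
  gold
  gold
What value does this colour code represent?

Brown → 1 (first significant figure)
Brown → 1 (second significant figure)
Gold → ×0.1 multiplier
11 × 0.1 = 1.1 Ω

1.1 Ω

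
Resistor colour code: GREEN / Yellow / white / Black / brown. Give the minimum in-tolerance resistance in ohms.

543.51 Ω

Green → 5 (first significant figure)
Yellow → 4 (second significant figure)
White → 9 (third significant figure)
Black → ×1 multiplier
Brown → ±1% tolerance
549 × 1 = 549 Ω
Minimum = 549 × (1 − 1/100) = 543.51 Ω.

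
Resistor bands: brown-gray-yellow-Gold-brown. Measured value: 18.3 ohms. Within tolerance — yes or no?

yes

Brown → 1 (first significant figure)
Grey → 8 (second significant figure)
Yellow → 4 (third significant figure)
Gold → ×0.1 multiplier
Brown → ±1% tolerance
184 × 0.1 = 18.4 Ω
Allowed range: 18.216 Ω to 18.584 Ω.
18.3 ohms lies inside that range.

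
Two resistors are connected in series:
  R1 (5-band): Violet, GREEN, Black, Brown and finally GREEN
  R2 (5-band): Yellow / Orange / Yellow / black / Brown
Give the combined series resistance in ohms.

7934 Ω

R1: violet, green, black → 750; brown ×10 → 7500 Ω.
R2: yellow, orange, yellow → 434; black ×1 → 434 Ω.
Series: 7500 + 434 = 7934 Ω.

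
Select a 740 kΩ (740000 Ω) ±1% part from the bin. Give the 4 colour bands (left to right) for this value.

violet, yellow, yellow, brown

740000 Ω = 74 × 10^4.
7 → violet
4 → yellow
Multiplier 10^4 → yellow.
±1% tolerance → brown.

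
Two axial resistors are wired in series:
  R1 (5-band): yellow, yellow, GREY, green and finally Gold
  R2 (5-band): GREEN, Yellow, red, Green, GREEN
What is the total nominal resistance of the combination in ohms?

99000000 Ω

R1: yellow, yellow, grey → 448; green ×10^5 → 44800000 Ω.
R2: green, yellow, red → 542; green ×10^5 → 54200000 Ω.
Series: 44800000 + 54200000 = 99000000 Ω.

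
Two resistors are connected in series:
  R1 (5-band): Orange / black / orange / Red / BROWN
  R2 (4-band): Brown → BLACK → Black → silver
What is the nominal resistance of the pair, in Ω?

30310 Ω

R1: orange, black, orange → 303; red ×10^2 → 30300 Ω.
R2: brown, black → 10; black ×1 → 10 Ω.
Series: 30300 + 10 = 30310 Ω.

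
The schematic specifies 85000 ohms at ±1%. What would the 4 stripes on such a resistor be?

85000 Ω = 85 × 10^3.
8 → grey
5 → green
Multiplier 10^3 → orange.
±1% tolerance → brown.

grey, green, orange, brown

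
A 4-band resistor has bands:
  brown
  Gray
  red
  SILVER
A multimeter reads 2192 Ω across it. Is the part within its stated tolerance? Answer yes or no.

Brown → 1 (first significant figure)
Grey → 8 (second significant figure)
Red → ×10^2 multiplier
Silver → ±10% tolerance
18 × 100 = 1800 Ω
Allowed range: 1620 Ω to 1980 Ω.
2192 Ω lies outside that range.

no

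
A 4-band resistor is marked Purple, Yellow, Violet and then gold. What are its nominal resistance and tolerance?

740000000 Ω ±5%

Violet → 7 (first significant figure)
Yellow → 4 (second significant figure)
Violet → ×10^7 multiplier
Gold → ±5% tolerance
74 × 10000000 = 740000000 Ω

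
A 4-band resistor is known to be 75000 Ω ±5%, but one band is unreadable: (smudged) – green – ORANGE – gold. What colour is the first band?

75000 Ω = 75 × 10^3.
The first band gives digit 7 of the significand, and 7 is violet.

violet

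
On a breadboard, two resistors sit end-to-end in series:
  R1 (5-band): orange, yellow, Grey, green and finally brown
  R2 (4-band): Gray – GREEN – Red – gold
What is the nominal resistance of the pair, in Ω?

34808500 Ω

R1: orange, yellow, grey → 348; green ×10^5 → 34800000 Ω.
R2: grey, green → 85; red ×10^2 → 8500 Ω.
Series: 34800000 + 8500 = 34808500 Ω.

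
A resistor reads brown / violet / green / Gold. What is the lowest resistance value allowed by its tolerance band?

1615000 Ω

Brown → 1 (first significant figure)
Violet → 7 (second significant figure)
Green → ×10^5 multiplier
Gold → ±5% tolerance
17 × 100000 = 1700000 Ω
Lowest = 1700000 × (1 − 5/100) = 1615000 Ω.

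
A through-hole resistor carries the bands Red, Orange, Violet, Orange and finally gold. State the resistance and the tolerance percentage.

Red → 2 (first significant figure)
Orange → 3 (second significant figure)
Violet → 7 (third significant figure)
Orange → ×10^3 multiplier
Gold → ±5% tolerance
237 × 1000 = 237000 Ω

237000 Ω ±5%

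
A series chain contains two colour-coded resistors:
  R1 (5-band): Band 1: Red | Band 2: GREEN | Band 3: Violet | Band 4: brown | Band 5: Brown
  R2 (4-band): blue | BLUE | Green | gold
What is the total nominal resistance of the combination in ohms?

6602570 Ω

R1: red, green, violet → 257; brown ×10 → 2570 Ω.
R2: blue, blue → 66; green ×10^5 → 6600000 Ω.
Series: 2570 + 6600000 = 6602570 Ω.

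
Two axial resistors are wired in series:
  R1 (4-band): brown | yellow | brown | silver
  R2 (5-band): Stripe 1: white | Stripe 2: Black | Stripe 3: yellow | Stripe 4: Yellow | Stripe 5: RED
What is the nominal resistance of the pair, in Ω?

R1: brown, yellow → 14; brown ×10 → 140 Ω.
R2: white, black, yellow → 904; yellow ×10^4 → 9040000 Ω.
Series: 140 + 9040000 = 9040140 Ω.

9040140 Ω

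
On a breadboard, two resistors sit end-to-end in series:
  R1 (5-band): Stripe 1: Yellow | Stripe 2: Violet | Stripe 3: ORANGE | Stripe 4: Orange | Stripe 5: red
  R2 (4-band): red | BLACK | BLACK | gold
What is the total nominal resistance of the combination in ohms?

R1: yellow, violet, orange → 473; orange ×10^3 → 473000 Ω.
R2: red, black → 20; black ×1 → 20 Ω.
Series: 473000 + 20 = 473020 Ω.

473020 Ω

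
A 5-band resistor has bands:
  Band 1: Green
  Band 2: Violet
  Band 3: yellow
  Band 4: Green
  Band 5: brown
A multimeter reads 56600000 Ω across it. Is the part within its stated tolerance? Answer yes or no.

Green → 5 (first significant figure)
Violet → 7 (second significant figure)
Yellow → 4 (third significant figure)
Green → ×10^5 multiplier
Brown → ±1% tolerance
574 × 100000 = 57400000 Ω
Allowed range: 56826000 Ω to 57974000 Ω.
56600000 Ω lies outside that range.

no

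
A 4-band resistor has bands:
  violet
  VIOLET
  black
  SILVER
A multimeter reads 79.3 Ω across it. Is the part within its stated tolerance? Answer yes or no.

yes

Violet → 7 (first significant figure)
Violet → 7 (second significant figure)
Black → ×1 multiplier
Silver → ±10% tolerance
77 × 1 = 77 Ω
Allowed range: 69.3 Ω to 84.7 Ω.
79.3 Ω lies inside that range.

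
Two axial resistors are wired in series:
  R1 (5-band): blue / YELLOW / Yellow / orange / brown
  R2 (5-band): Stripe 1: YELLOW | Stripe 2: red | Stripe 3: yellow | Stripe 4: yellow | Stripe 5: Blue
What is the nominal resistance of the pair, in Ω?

4884000 Ω

R1: blue, yellow, yellow → 644; orange ×10^3 → 644000 Ω.
R2: yellow, red, yellow → 424; yellow ×10^4 → 4240000 Ω.
Series: 644000 + 4240000 = 4884000 Ω.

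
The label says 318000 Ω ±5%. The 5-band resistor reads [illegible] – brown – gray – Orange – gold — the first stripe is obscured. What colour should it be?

orange

318000 Ω = 318 × 10^3.
The first band gives digit 3 of the significand, and 3 is orange.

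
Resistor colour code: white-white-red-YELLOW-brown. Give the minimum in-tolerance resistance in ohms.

9820800 Ω

White → 9 (first significant figure)
White → 9 (second significant figure)
Red → 2 (third significant figure)
Yellow → ×10^4 multiplier
Brown → ±1% tolerance
992 × 10000 = 9920000 Ω
Minimum = 9920000 × (1 − 1/100) = 9820800 Ω.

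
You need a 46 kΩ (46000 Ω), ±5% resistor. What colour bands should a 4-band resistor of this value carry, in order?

46000 Ω = 46 × 10^3.
4 → yellow
6 → blue
Multiplier 10^3 → orange.
±5% tolerance → gold.

yellow, blue, orange, gold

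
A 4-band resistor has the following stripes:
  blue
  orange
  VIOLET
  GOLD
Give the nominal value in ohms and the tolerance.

Blue → 6 (first significant figure)
Orange → 3 (second significant figure)
Violet → ×10^7 multiplier
Gold → ±5% tolerance
63 × 10000000 = 630000000 Ω

630000000 Ω ±5%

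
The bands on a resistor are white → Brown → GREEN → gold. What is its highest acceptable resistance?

White → 9 (first significant figure)
Brown → 1 (second significant figure)
Green → ×10^5 multiplier
Gold → ±5% tolerance
91 × 100000 = 9100000 Ω
Highest = 9100000 × (1 + 5/100) = 9555000 Ω.

9555000 Ω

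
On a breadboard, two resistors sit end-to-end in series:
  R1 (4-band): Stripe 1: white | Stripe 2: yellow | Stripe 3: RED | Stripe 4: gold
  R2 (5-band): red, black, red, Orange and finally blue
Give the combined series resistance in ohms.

211400 Ω

R1: white, yellow → 94; red ×10^2 → 9400 Ω.
R2: red, black, red → 202; orange ×10^3 → 202000 Ω.
Series: 9400 + 202000 = 211400 Ω.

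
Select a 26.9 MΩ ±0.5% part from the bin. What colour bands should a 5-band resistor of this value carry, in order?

26900000 Ω = 269 × 10^5.
2 → red
6 → blue
9 → white
Multiplier 10^5 → green.
±0.5% tolerance → green.

red, blue, white, green, green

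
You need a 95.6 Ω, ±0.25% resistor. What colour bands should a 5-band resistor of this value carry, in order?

95.6 Ω = 956 × 10^-1.
9 → white
5 → green
6 → blue
Multiplier 10^-1 → gold.
±0.25% tolerance → blue.

white, green, blue, gold, blue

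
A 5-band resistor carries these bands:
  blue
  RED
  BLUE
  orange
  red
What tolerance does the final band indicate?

±2%

The last band, red, is the tolerance band.
Red corresponds to ±2%.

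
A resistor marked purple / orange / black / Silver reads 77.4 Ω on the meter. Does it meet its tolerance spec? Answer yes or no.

yes

Violet → 7 (first significant figure)
Orange → 3 (second significant figure)
Black → ×1 multiplier
Silver → ±10% tolerance
73 × 1 = 73 Ω
Allowed range: 65.7 Ω to 80.3 Ω.
77.4 Ω lies inside that range.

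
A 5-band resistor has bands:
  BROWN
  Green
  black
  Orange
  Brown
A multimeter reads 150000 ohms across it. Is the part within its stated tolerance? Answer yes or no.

yes

Brown → 1 (first significant figure)
Green → 5 (second significant figure)
Black → 0 (third significant figure)
Orange → ×10^3 multiplier
Brown → ±1% tolerance
150 × 1000 = 150000 Ω
Allowed range: 148500 Ω to 151500 Ω.
150000 ohms lies inside that range.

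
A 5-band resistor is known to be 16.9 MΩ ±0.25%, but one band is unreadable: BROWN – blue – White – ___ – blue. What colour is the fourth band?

16900000 Ω = 169 × 10^5.
The fourth band is the multiplier, 10^5, which is green.

green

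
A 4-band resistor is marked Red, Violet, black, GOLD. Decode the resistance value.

Red → 2 (first significant figure)
Violet → 7 (second significant figure)
Black → ×1 multiplier
27 × 1 = 27 Ω

27 Ω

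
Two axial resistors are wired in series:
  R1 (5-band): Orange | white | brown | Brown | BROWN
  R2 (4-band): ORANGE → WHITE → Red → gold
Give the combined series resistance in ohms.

R1: orange, white, brown → 391; brown ×10 → 3910 Ω.
R2: orange, white → 39; red ×10^2 → 3900 Ω.
Series: 3910 + 3900 = 7810 Ω.

7810 Ω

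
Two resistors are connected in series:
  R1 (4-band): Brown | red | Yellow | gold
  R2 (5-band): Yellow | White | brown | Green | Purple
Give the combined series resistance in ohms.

R1: brown, red → 12; yellow ×10^4 → 120000 Ω.
R2: yellow, white, brown → 491; green ×10^5 → 49100000 Ω.
Series: 120000 + 49100000 = 49220000 Ω.

49220000 Ω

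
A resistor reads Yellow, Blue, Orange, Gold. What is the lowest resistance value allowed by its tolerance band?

43700 Ω

Yellow → 4 (first significant figure)
Blue → 6 (second significant figure)
Orange → ×10^3 multiplier
Gold → ±5% tolerance
46 × 1000 = 46000 Ω
Lowest = 46000 × (1 − 5/100) = 43700 Ω.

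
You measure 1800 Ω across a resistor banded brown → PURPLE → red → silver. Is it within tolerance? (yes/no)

yes

Brown → 1 (first significant figure)
Violet → 7 (second significant figure)
Red → ×10^2 multiplier
Silver → ±10% tolerance
17 × 100 = 1700 Ω
Allowed range: 1530 Ω to 1870 Ω.
1800 Ω lies inside that range.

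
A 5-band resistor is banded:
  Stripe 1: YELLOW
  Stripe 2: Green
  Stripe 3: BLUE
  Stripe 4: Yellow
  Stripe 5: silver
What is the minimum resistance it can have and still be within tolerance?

Yellow → 4 (first significant figure)
Green → 5 (second significant figure)
Blue → 6 (third significant figure)
Yellow → ×10^4 multiplier
Silver → ±10% tolerance
456 × 10000 = 4560000 Ω
Minimum = 4560000 × (1 − 10/100) = 4104000 Ω.

4104000 Ω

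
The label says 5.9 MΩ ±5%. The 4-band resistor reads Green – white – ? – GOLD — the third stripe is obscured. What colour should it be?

green

5900000 Ω = 59 × 10^5.
The third band is the multiplier, 10^5, which is green.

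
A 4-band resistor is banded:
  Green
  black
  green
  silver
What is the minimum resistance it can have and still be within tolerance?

Green → 5 (first significant figure)
Black → 0 (second significant figure)
Green → ×10^5 multiplier
Silver → ±10% tolerance
50 × 100000 = 5000000 Ω
Minimum = 5000000 × (1 − 10/100) = 4500000 Ω.

4500000 Ω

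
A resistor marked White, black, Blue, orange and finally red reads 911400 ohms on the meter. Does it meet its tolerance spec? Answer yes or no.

yes

White → 9 (first significant figure)
Black → 0 (second significant figure)
Blue → 6 (third significant figure)
Orange → ×10^3 multiplier
Red → ±2% tolerance
906 × 1000 = 906000 Ω
Allowed range: 887880 Ω to 924120 Ω.
911400 ohms lies inside that range.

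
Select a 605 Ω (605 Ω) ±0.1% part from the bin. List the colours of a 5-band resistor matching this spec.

605 Ω = 605 × 10^0.
6 → blue
0 → black
5 → green
Multiplier 10^0 → black.
±0.1% tolerance → violet.

blue, black, green, black, violet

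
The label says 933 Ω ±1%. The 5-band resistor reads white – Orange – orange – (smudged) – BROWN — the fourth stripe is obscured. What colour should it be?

black

933 Ω = 933 × 10^0.
The fourth band is the multiplier, 10^0, which is black.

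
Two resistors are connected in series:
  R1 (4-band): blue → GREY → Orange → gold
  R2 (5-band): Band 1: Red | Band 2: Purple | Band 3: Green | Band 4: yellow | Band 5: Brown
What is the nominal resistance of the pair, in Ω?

2818000 Ω

R1: blue, grey → 68; orange ×10^3 → 68000 Ω.
R2: red, violet, green → 275; yellow ×10^4 → 2750000 Ω.
Series: 68000 + 2750000 = 2818000 Ω.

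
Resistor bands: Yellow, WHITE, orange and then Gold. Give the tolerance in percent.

±5%

The last band, gold, is the tolerance band.
Gold corresponds to ±5%.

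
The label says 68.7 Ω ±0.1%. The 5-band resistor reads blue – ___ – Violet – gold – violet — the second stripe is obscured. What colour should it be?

68.7 Ω = 687 × 10^-1.
The second band gives digit 8 of the significand, and 8 is grey.

grey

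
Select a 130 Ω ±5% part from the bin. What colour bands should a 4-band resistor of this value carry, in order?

130 Ω = 13 × 10^1.
1 → brown
3 → orange
Multiplier 10^1 → brown.
±5% tolerance → gold.

brown, orange, brown, gold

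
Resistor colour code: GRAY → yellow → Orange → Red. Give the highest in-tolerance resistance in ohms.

Grey → 8 (first significant figure)
Yellow → 4 (second significant figure)
Orange → ×10^3 multiplier
Red → ±2% tolerance
84 × 1000 = 84000 Ω
Highest = 84000 × (1 + 2/100) = 85680 Ω.

85680 Ω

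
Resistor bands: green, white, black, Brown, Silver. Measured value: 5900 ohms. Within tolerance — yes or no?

Green → 5 (first significant figure)
White → 9 (second significant figure)
Black → 0 (third significant figure)
Brown → ×10 multiplier
Silver → ±10% tolerance
590 × 10 = 5900 Ω
Allowed range: 5310 Ω to 6490 Ω.
5900 ohms lies inside that range.

yes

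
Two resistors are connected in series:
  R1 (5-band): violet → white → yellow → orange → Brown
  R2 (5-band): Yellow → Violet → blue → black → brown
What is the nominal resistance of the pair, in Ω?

R1: violet, white, yellow → 794; orange ×10^3 → 794000 Ω.
R2: yellow, violet, blue → 476; black ×1 → 476 Ω.
Series: 794000 + 476 = 794476 Ω.

794476 Ω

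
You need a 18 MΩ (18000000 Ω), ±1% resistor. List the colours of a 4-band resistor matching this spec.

18000000 Ω = 18 × 10^6.
1 → brown
8 → grey
Multiplier 10^6 → blue.
±1% tolerance → brown.

brown, grey, blue, brown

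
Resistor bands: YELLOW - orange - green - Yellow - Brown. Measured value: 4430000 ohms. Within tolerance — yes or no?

no

Yellow → 4 (first significant figure)
Orange → 3 (second significant figure)
Green → 5 (third significant figure)
Yellow → ×10^4 multiplier
Brown → ±1% tolerance
435 × 10000 = 4350000 Ω
Allowed range: 4306500 Ω to 4393500 Ω.
4430000 ohms lies outside that range.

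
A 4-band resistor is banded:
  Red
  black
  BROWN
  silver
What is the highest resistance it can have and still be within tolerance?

220 Ω

Red → 2 (first significant figure)
Black → 0 (second significant figure)
Brown → ×10 multiplier
Silver → ±10% tolerance
20 × 10 = 200 Ω
Highest = 200 × (1 + 10/100) = 220 Ω.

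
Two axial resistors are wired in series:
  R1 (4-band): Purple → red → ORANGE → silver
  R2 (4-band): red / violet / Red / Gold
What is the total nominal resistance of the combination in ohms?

74700 Ω

R1: violet, red → 72; orange ×10^3 → 72000 Ω.
R2: red, violet → 27; red ×10^2 → 2700 Ω.
Series: 72000 + 2700 = 74700 Ω.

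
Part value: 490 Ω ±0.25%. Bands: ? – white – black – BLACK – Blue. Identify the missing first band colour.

490 Ω = 490 × 10^0.
The first band gives digit 4 of the significand, and 4 is yellow.

yellow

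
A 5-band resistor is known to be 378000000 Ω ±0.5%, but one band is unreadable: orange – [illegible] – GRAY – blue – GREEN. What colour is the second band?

378000000 Ω = 378 × 10^6.
The second band gives digit 7 of the significand, and 7 is violet.

violet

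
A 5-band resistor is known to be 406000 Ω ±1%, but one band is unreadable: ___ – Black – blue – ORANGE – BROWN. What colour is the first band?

yellow

406000 Ω = 406 × 10^3.
The first band gives digit 4 of the significand, and 4 is yellow.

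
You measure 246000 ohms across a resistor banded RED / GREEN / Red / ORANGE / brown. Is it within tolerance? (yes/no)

Red → 2 (first significant figure)
Green → 5 (second significant figure)
Red → 2 (third significant figure)
Orange → ×10^3 multiplier
Brown → ±1% tolerance
252 × 1000 = 252000 Ω
Allowed range: 249480 Ω to 254520 Ω.
246000 ohms lies outside that range.

no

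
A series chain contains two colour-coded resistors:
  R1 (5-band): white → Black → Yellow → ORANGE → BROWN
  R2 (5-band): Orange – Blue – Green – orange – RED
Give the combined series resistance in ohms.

R1: white, black, yellow → 904; orange ×10^3 → 904000 Ω.
R2: orange, blue, green → 365; orange ×10^3 → 365000 Ω.
Series: 904000 + 365000 = 1269000 Ω.

1269000 Ω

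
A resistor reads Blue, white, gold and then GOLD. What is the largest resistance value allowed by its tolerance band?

7.245 Ω

Blue → 6 (first significant figure)
White → 9 (second significant figure)
Gold → ×0.1 multiplier
Gold → ±5% tolerance
69 × 0.1 = 6.9 Ω
Largest = 6.9 × (1 + 5/100) = 7.245 Ω.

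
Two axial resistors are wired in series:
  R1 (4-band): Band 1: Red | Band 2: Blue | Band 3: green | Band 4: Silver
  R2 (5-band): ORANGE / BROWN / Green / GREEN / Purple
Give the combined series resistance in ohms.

R1: red, blue → 26; green ×10^5 → 2600000 Ω.
R2: orange, brown, green → 315; green ×10^5 → 31500000 Ω.
Series: 2600000 + 31500000 = 34100000 Ω.

34100000 Ω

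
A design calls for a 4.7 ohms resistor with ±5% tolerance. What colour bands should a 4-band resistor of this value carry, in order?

4.7 Ω = 47 × 10^-1.
4 → yellow
7 → violet
Multiplier 10^-1 → gold.
±5% tolerance → gold.

yellow, violet, gold, gold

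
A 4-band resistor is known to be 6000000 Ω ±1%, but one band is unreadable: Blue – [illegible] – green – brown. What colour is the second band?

black

6000000 Ω = 60 × 10^5.
The second band gives digit 0 of the significand, and 0 is black.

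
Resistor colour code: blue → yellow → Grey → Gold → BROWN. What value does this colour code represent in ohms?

Blue → 6 (first significant figure)
Yellow → 4 (second significant figure)
Grey → 8 (third significant figure)
Gold → ×0.1 multiplier
648 × 0.1 = 64.8 Ω

64.8 Ω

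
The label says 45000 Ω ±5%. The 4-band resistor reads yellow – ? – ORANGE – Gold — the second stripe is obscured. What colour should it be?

green

45000 Ω = 45 × 10^3.
The second band gives digit 5 of the significand, and 5 is green.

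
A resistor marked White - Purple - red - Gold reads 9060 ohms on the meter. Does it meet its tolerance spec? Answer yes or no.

White → 9 (first significant figure)
Violet → 7 (second significant figure)
Red → ×10^2 multiplier
Gold → ±5% tolerance
97 × 100 = 9700 Ω
Allowed range: 9215 Ω to 10185 Ω.
9060 ohms lies outside that range.

no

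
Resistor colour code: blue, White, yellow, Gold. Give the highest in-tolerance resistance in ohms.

Blue → 6 (first significant figure)
White → 9 (second significant figure)
Yellow → ×10^4 multiplier
Gold → ±5% tolerance
69 × 10000 = 690000 Ω
Highest = 690000 × (1 + 5/100) = 724500 Ω.

724500 Ω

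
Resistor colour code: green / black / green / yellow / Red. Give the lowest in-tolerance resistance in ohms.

Green → 5 (first significant figure)
Black → 0 (second significant figure)
Green → 5 (third significant figure)
Yellow → ×10^4 multiplier
Red → ±2% tolerance
505 × 10000 = 5050000 Ω
Lowest = 5050000 × (1 − 2/100) = 4949000 Ω.

4949000 Ω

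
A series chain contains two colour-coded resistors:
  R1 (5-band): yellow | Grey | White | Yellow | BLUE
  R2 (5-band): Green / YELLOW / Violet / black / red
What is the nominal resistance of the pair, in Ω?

4890547 Ω

R1: yellow, grey, white → 489; yellow ×10^4 → 4890000 Ω.
R2: green, yellow, violet → 547; black ×1 → 547 Ω.
Series: 4890000 + 547 = 4890547 Ω.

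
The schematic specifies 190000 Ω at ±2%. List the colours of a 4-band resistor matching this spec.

190000 Ω = 19 × 10^4.
1 → brown
9 → white
Multiplier 10^4 → yellow.
±2% tolerance → red.

brown, white, yellow, red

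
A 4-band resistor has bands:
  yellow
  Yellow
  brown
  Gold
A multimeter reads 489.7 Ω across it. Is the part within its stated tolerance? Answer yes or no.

no

Yellow → 4 (first significant figure)
Yellow → 4 (second significant figure)
Brown → ×10 multiplier
Gold → ±5% tolerance
44 × 10 = 440 Ω
Allowed range: 418 Ω to 462 Ω.
489.7 Ω lies outside that range.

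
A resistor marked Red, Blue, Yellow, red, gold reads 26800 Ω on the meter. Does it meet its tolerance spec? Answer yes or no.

yes

Red → 2 (first significant figure)
Blue → 6 (second significant figure)
Yellow → 4 (third significant figure)
Red → ×10^2 multiplier
Gold → ±5% tolerance
264 × 100 = 26400 Ω
Allowed range: 25080 Ω to 27720 Ω.
26800 Ω lies inside that range.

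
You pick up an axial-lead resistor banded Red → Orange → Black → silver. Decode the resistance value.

Red → 2 (first significant figure)
Orange → 3 (second significant figure)
Black → ×1 multiplier
23 × 1 = 23 Ω

23 Ω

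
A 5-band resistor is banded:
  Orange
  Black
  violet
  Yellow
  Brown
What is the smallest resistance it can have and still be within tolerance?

Orange → 3 (first significant figure)
Black → 0 (second significant figure)
Violet → 7 (third significant figure)
Yellow → ×10^4 multiplier
Brown → ±1% tolerance
307 × 10000 = 3070000 Ω
Smallest = 3070000 × (1 − 1/100) = 3039300 Ω.

3039300 Ω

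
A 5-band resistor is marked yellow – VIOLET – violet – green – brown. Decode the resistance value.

47700000 Ω

Yellow → 4 (first significant figure)
Violet → 7 (second significant figure)
Violet → 7 (third significant figure)
Green → ×10^5 multiplier
477 × 100000 = 47700000 Ω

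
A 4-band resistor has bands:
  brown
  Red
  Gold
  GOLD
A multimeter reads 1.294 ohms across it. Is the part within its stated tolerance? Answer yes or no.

no

Brown → 1 (first significant figure)
Red → 2 (second significant figure)
Gold → ×0.1 multiplier
Gold → ±5% tolerance
12 × 0.1 = 1.2 Ω
Allowed range: 1.14 Ω to 1.26 Ω.
1.294 ohms lies outside that range.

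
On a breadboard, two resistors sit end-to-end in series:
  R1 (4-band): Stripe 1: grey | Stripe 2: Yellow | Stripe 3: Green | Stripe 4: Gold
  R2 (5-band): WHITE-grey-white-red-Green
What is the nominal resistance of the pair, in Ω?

R1: grey, yellow → 84; green ×10^5 → 8400000 Ω.
R2: white, grey, white → 989; red ×10^2 → 98900 Ω.
Series: 8400000 + 98900 = 8498900 Ω.

8498900 Ω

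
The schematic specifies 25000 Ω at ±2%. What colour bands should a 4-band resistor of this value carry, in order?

25000 Ω = 25 × 10^3.
2 → red
5 → green
Multiplier 10^3 → orange.
±2% tolerance → red.

red, green, orange, red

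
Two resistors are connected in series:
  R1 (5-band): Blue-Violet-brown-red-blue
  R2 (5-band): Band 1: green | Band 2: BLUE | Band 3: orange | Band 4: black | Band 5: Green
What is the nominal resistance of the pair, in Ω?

67663 Ω

R1: blue, violet, brown → 671; red ×10^2 → 67100 Ω.
R2: green, blue, orange → 563; black ×1 → 563 Ω.
Series: 67100 + 563 = 67663 Ω.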